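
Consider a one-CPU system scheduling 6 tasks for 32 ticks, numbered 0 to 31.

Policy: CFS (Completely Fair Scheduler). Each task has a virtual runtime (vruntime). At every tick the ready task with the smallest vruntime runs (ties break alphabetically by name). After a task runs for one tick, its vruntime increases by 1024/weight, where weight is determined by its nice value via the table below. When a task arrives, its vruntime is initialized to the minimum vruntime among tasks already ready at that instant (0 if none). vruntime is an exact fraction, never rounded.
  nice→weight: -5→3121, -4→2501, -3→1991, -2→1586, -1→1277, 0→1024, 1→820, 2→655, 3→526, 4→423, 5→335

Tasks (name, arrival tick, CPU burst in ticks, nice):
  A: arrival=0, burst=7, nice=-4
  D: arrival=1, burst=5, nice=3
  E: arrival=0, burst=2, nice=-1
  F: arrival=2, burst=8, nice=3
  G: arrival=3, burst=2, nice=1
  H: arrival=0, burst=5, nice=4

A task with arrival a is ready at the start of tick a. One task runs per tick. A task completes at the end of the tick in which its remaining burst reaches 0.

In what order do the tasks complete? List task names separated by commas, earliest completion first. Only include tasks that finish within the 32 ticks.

completion order = E, G, A, D, H, F

t=0: vr[A=0 E=0 H=0] → run A
t=1: vr[A=1024/2501 D=0 E=0 H=0] → run D
t=2: vr[A=1024/2501 D=512/263 E=0 F=0 H=0] → run E
t=3: vr[A=1024/2501 D=512/263 E=1024/1277 F=0 G=0 H=0] → run F
t=4: vr[A=1024/2501 D=512/263 E=1024/1277 F=512/263 G=0 H=0] → run G
t=5: vr[A=1024/2501 D=512/263 E=1024/1277 F=512/263 G=256/205 H=0] → run H
t=6: vr[A=1024/2501 D=512/263 E=1024/1277 F=512/263 G=256/205 H=1024/423] → run A
t=7: vr[A=2048/2501 D=512/263 E=1024/1277 F=512/263 G=256/205 H=1024/423] → run E
t=8: vr[A=2048/2501 D=512/263 F=512/263 G=256/205 H=1024/423] → run A
t=9: vr[A=3072/2501 D=512/263 F=512/263 G=256/205 H=1024/423] → run A
t=10: vr[A=4096/2501 D=512/263 F=512/263 G=256/205 H=1024/423] → run G
t=11: vr[A=4096/2501 D=512/263 F=512/263 H=1024/423] → run A
t=12: vr[A=5120/2501 D=512/263 F=512/263 H=1024/423] → run D
t=13: vr[A=5120/2501 D=1024/263 F=512/263 H=1024/423] → run F
t=14: vr[A=5120/2501 D=1024/263 F=1024/263 H=1024/423] → run A
t=15: vr[A=6144/2501 D=1024/263 F=1024/263 H=1024/423] → run H
t=16: vr[A=6144/2501 D=1024/263 F=1024/263 H=2048/423] → run A
t=17: vr[D=1024/263 F=1024/263 H=2048/423] → run D
t=18: vr[D=1536/263 F=1024/263 H=2048/423] → run F
t=19: vr[D=1536/263 F=1536/263 H=2048/423] → run H
t=20: vr[D=1536/263 F=1536/263 H=1024/141] → run D
t=21: vr[D=2048/263 F=1536/263 H=1024/141] → run F
t=22: vr[D=2048/263 F=2048/263 H=1024/141] → run H
t=23: vr[D=2048/263 F=2048/263 H=4096/423] → run D
t=24: vr[F=2048/263 H=4096/423] → run F
t=25: vr[F=2560/263 H=4096/423] → run H
t=26: vr[F=2560/263] → run F
t=27: vr[F=3072/263] → run F
t=28: vr[F=3584/263] → run F
t=29: (idle)
t=30: (idle)
t=31: (idle)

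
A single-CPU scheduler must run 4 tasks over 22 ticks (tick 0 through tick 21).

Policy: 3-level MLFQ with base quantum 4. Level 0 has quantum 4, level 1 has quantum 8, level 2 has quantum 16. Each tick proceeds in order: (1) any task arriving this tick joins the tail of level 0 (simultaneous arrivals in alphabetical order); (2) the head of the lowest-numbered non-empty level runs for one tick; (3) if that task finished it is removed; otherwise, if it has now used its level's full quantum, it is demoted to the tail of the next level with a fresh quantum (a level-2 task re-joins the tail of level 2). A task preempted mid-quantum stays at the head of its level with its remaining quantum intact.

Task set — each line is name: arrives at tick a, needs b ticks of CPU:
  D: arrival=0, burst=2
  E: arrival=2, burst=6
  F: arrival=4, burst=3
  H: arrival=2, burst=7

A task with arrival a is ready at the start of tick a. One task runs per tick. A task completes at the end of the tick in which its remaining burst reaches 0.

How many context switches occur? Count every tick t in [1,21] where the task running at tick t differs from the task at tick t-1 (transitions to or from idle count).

t=0: L0/L1/L2 = D/-/- → run D
t=1: L0/L1/L2 = D/-/- → run D
t=2: L0/L1/L2 = EH/-/- → run E
t=3: L0/L1/L2 = EH/-/- → run E
t=4: L0/L1/L2 = EHF/-/- → run E
t=5: L0/L1/L2 = EHF/-/- → run E
t=6: L0/L1/L2 = HF/E/- → run H
t=7: L0/L1/L2 = HF/E/- → run H
t=8: L0/L1/L2 = HF/E/- → run H
t=9: L0/L1/L2 = HF/E/- → run H
t=10: L0/L1/L2 = F/EH/- → run F
t=11: L0/L1/L2 = F/EH/- → run F
t=12: L0/L1/L2 = F/EH/- → run F
t=13: L0/L1/L2 = -/EH/- → run E
t=14: L0/L1/L2 = -/EH/- → run E
t=15: L0/L1/L2 = -/H/- → run H
t=16: L0/L1/L2 = -/H/- → run H
t=17: L0/L1/L2 = -/H/- → run H
t=18: (idle)
t=19: (idle)
t=20: (idle)
t=21: (idle)

context switches = 6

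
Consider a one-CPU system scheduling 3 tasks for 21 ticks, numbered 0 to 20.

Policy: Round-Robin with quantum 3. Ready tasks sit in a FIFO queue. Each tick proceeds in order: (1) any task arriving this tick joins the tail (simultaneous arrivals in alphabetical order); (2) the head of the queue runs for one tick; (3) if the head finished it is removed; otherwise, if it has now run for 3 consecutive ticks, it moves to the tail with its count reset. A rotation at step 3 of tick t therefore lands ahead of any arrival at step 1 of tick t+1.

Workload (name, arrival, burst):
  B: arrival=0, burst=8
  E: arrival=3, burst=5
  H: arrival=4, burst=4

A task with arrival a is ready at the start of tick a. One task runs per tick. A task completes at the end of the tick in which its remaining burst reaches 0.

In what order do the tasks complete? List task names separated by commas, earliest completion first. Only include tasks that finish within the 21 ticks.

completion order = B, E, H

t=0: queue=[B] q_used=0 → run B
t=1: queue=[B] q_used=1 → run B
t=2: queue=[B] q_used=2 → run B
t=3: queue=[B,E] q_used=0 → run B
t=4: queue=[B,E,H] q_used=1 → run B
t=5: queue=[B,E,H] q_used=2 → run B
t=6: queue=[E,H,B] q_used=0 → run E
t=7: queue=[E,H,B] q_used=1 → run E
t=8: queue=[E,H,B] q_used=2 → run E
t=9: queue=[H,B,E] q_used=0 → run H
t=10: queue=[H,B,E] q_used=1 → run H
t=11: queue=[H,B,E] q_used=2 → run H
t=12: queue=[B,E,H] q_used=0 → run B
t=13: queue=[B,E,H] q_used=1 → run B
t=14: queue=[E,H] q_used=0 → run E
t=15: queue=[E,H] q_used=1 → run E
t=16: queue=[H] q_used=0 → run H
t=17: (idle)
t=18: (idle)
t=19: (idle)
t=20: (idle)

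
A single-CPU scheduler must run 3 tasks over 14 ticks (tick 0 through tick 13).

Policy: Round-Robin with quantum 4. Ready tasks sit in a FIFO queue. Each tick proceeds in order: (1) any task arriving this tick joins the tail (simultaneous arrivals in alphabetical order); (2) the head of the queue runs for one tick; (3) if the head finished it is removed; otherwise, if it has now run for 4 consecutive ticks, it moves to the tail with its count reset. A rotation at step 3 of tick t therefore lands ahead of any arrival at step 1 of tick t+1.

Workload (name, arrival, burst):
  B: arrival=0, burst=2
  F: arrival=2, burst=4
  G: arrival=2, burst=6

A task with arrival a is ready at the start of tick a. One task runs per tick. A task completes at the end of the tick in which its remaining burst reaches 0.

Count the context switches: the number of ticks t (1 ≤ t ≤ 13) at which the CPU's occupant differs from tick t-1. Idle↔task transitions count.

t=0: queue=[B] q_used=0 → run B
t=1: queue=[B] q_used=1 → run B
t=2: queue=[F,G] q_used=0 → run F
t=3: queue=[F,G] q_used=1 → run F
t=4: queue=[F,G] q_used=2 → run F
t=5: queue=[F,G] q_used=3 → run F
t=6: queue=[G] q_used=0 → run G
t=7: queue=[G] q_used=1 → run G
t=8: queue=[G] q_used=2 → run G
t=9: queue=[G] q_used=3 → run G
t=10: queue=[G] q_used=0 → run G
t=11: queue=[G] q_used=1 → run G
t=12: (idle)
t=13: (idle)

context switches = 3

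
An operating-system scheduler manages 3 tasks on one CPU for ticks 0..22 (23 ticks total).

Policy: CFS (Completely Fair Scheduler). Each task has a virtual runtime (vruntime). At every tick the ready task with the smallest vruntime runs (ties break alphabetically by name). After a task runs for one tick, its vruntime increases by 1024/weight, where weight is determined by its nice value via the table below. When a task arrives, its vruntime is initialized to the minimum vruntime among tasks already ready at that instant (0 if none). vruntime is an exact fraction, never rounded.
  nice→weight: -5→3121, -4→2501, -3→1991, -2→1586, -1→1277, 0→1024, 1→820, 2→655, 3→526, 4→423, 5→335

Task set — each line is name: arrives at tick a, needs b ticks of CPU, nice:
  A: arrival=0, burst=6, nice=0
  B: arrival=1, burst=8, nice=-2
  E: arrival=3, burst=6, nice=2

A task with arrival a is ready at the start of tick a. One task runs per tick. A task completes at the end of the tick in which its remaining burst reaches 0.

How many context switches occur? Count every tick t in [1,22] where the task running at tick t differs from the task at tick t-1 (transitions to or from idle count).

t=0: vr[A=0] → run A
t=1: vr[A=1 B=1] → run A
t=2: vr[A=2 B=1] → run B
t=3: vr[A=2 B=1305/793 E=1305/793] → run B
t=4: vr[A=2 B=1817/793 E=1305/793] → run E
t=5: vr[A=2 B=1817/793 E=1666807/519415] → run A
t=6: vr[A=3 B=1817/793 E=1666807/519415] → run B
t=7: vr[A=3 B=2329/793 E=1666807/519415] → run B
t=8: vr[A=3 B=2841/793 E=1666807/519415] → run A
t=9: vr[A=4 B=2841/793 E=1666807/519415] → run E
t=10: vr[A=4 B=2841/793 E=2478839/519415] → run B
t=11: vr[A=4 B=3353/793 E=2478839/519415] → run A
t=12: vr[A=5 B=3353/793 E=2478839/519415] → run B
t=13: vr[A=5 B=3865/793 E=2478839/519415] → run E
t=14: vr[A=5 B=3865/793 E=3290871/519415] → run B
t=15: vr[A=5 B=4377/793 E=3290871/519415] → run A
t=16: vr[B=4377/793 E=3290871/519415] → run B
t=17: vr[E=3290871/519415] → run E
t=18: vr[E=4102903/519415] → run E
t=19: vr[E=982987/103883] → run E
t=20: (idle)
t=21: (idle)
t=22: (idle)

context switches = 15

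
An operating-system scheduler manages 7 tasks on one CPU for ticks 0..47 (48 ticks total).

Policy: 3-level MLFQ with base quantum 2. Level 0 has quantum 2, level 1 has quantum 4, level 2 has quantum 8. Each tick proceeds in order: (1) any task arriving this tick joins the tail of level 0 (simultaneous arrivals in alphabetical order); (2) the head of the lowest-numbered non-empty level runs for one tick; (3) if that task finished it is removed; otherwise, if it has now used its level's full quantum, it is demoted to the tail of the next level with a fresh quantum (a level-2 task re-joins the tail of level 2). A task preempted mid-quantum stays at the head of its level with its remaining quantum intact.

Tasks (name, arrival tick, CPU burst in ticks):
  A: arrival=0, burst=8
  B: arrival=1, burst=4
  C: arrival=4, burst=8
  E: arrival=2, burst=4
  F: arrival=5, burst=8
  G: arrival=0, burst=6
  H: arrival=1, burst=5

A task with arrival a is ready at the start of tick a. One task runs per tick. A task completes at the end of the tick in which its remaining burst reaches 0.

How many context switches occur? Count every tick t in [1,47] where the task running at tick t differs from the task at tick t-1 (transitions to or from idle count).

t=0: L0/L1/L2 = AG/-/- → run A
t=1: L0/L1/L2 = AGBH/-/- → run A
t=2: L0/L1/L2 = GBHE/A/- → run G
t=3: L0/L1/L2 = GBHE/A/- → run G
t=4: L0/L1/L2 = BHEC/AG/- → run B
t=5: L0/L1/L2 = BHECF/AG/- → run B
t=6: L0/L1/L2 = HECF/AGB/- → run H
t=7: L0/L1/L2 = HECF/AGB/- → run H
t=8: L0/L1/L2 = ECF/AGBH/- → run E
t=9: L0/L1/L2 = ECF/AGBH/- → run E
t=10: L0/L1/L2 = CF/AGBHE/- → run C
t=11: L0/L1/L2 = CF/AGBHE/- → run C
t=12: L0/L1/L2 = F/AGBHEC/- → run F
t=13: L0/L1/L2 = F/AGBHEC/- → run F
t=14: L0/L1/L2 = -/AGBHECF/- → run A
t=15: L0/L1/L2 = -/AGBHECF/- → run A
t=16: L0/L1/L2 = -/AGBHECF/- → run A
t=17: L0/L1/L2 = -/AGBHECF/- → run A
t=18: L0/L1/L2 = -/GBHECF/A → run G
t=19: L0/L1/L2 = -/GBHECF/A → run G
t=20: L0/L1/L2 = -/GBHECF/A → run G
t=21: L0/L1/L2 = -/GBHECF/A → run G
t=22: L0/L1/L2 = -/BHECF/A → run B
t=23: L0/L1/L2 = -/BHECF/A → run B
t=24: L0/L1/L2 = -/HECF/A → run H
t=25: L0/L1/L2 = -/HECF/A → run H
t=26: L0/L1/L2 = -/HECF/A → run H
t=27: L0/L1/L2 = -/ECF/A → run E
t=28: L0/L1/L2 = -/ECF/A → run E
t=29: L0/L1/L2 = -/CF/A → run C
t=30: L0/L1/L2 = -/CF/A → run C
t=31: L0/L1/L2 = -/CF/A → run C
t=32: L0/L1/L2 = -/CF/A → run C
t=33: L0/L1/L2 = -/F/AC → run F
t=34: L0/L1/L2 = -/F/AC → run F
t=35: L0/L1/L2 = -/F/AC → run F
t=36: L0/L1/L2 = -/F/AC → run F
t=37: L0/L1/L2 = -/-/ACF → run A
t=38: L0/L1/L2 = -/-/ACF → run A
t=39: L0/L1/L2 = -/-/CF → run C
t=40: L0/L1/L2 = -/-/CF → run C
t=41: L0/L1/L2 = -/-/F → run F
t=42: L0/L1/L2 = -/-/F → run F
t=43: (idle)
t=44: (idle)
t=45: (idle)
t=46: (idle)
t=47: (idle)

context switches = 17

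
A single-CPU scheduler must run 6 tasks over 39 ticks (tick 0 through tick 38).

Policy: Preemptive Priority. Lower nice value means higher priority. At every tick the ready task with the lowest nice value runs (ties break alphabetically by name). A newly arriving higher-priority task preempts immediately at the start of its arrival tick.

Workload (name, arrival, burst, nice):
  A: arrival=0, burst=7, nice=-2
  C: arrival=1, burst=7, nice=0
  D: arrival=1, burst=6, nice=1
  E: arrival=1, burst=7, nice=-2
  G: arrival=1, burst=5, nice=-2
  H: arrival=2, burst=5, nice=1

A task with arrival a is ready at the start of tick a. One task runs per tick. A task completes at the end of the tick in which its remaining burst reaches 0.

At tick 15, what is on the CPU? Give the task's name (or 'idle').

t=0: ready={A} → run A
t=1: ready={A,C,D,E,G} → run A
t=2: ready={A,C,D,E,G,H} → run A
t=3: ready={A,C,D,E,G,H} → run A
t=4: ready={A,C,D,E,G,H} → run A
t=5: ready={A,C,D,E,G,H} → run A
t=6: ready={A,C,D,E,G,H} → run A
t=7: ready={C,D,E,G,H} → run E
t=8: ready={C,D,E,G,H} → run E
t=9: ready={C,D,E,G,H} → run E
t=10: ready={C,D,E,G,H} → run E
t=11: ready={C,D,E,G,H} → run E
t=12: ready={C,D,E,G,H} → run E
t=13: ready={C,D,E,G,H} → run E
t=14: ready={C,D,G,H} → run G
t=15: ready={C,D,G,H} → run G
t=16: ready={C,D,G,H} → run G
t=17: ready={C,D,G,H} → run G
t=18: ready={C,D,G,H} → run G
t=19: ready={C,D,H} → run C
t=20: ready={C,D,H} → run C
t=21: ready={C,D,H} → run C
t=22: ready={C,D,H} → run C
t=23: ready={C,D,H} → run C
t=24: ready={C,D,H} → run C
t=25: ready={C,D,H} → run C
t=26: ready={D,H} → run D
t=27: ready={D,H} → run D
t=28: ready={D,H} → run D
t=29: ready={D,H} → run D
t=30: ready={D,H} → run D
t=31: ready={D,H} → run D
t=32: ready={H} → run H
t=33: ready={H} → run H
t=34: ready={H} → run H
t=35: ready={H} → run H
t=36: ready={H} → run H
t=37: (idle)
t=38: (idle)

running at tick 15 = G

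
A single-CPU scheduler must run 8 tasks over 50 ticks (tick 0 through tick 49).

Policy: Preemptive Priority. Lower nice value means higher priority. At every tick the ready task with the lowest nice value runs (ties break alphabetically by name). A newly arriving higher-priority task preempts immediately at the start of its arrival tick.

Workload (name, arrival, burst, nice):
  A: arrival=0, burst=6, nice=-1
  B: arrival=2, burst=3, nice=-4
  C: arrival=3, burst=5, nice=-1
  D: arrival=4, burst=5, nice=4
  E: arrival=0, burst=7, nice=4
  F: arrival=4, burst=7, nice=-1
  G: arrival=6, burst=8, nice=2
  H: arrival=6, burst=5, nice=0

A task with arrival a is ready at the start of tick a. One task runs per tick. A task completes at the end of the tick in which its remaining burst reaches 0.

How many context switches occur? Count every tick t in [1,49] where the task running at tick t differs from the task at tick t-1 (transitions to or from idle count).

context switches = 9

t=0: ready={A,E} → run A
t=1: ready={A,E} → run A
t=2: ready={A,B,E} → run B
t=3: ready={A,B,C,E} → run B
t=4: ready={A,B,C,D,E,F} → run B
t=5: ready={A,C,D,E,F} → run A
t=6: ready={A,C,D,E,F,G,H} → run A
t=7: ready={A,C,D,E,F,G,H} → run A
t=8: ready={A,C,D,E,F,G,H} → run A
t=9: ready={C,D,E,F,G,H} → run C
t=10: ready={C,D,E,F,G,H} → run C
t=11: ready={C,D,E,F,G,H} → run C
t=12: ready={C,D,E,F,G,H} → run C
t=13: ready={C,D,E,F,G,H} → run C
t=14: ready={D,E,F,G,H} → run F
t=15: ready={D,E,F,G,H} → run F
t=16: ready={D,E,F,G,H} → run F
t=17: ready={D,E,F,G,H} → run F
t=18: ready={D,E,F,G,H} → run F
t=19: ready={D,E,F,G,H} → run F
t=20: ready={D,E,F,G,H} → run F
t=21: ready={D,E,G,H} → run H
t=22: ready={D,E,G,H} → run H
t=23: ready={D,E,G,H} → run H
t=24: ready={D,E,G,H} → run H
t=25: ready={D,E,G,H} → run H
t=26: ready={D,E,G} → run G
t=27: ready={D,E,G} → run G
t=28: ready={D,E,G} → run G
t=29: ready={D,E,G} → run G
t=30: ready={D,E,G} → run G
t=31: ready={D,E,G} → run G
t=32: ready={D,E,G} → run G
t=33: ready={D,E,G} → run G
t=34: ready={D,E} → run D
t=35: ready={D,E} → run D
t=36: ready={D,E} → run D
t=37: ready={D,E} → run D
t=38: ready={D,E} → run D
t=39: ready={E} → run E
t=40: ready={E} → run E
t=41: ready={E} → run E
t=42: ready={E} → run E
t=43: ready={E} → run E
t=44: ready={E} → run E
t=45: ready={E} → run E
t=46: (idle)
t=47: (idle)
t=48: (idle)
t=49: (idle)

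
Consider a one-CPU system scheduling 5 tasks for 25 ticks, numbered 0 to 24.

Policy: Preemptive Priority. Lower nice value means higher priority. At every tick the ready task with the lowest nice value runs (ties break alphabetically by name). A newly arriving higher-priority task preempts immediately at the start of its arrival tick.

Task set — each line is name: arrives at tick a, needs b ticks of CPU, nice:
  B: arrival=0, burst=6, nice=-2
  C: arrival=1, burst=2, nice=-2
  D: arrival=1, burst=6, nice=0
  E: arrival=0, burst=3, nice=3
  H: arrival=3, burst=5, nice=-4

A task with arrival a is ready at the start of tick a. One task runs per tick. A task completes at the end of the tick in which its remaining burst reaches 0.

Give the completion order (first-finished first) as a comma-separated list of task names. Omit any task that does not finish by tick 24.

t=0: ready={B,E} → run B
t=1: ready={B,C,D,E} → run B
t=2: ready={B,C,D,E} → run B
t=3: ready={B,C,D,E,H} → run H
t=4: ready={B,C,D,E,H} → run H
t=5: ready={B,C,D,E,H} → run H
t=6: ready={B,C,D,E,H} → run H
t=7: ready={B,C,D,E,H} → run H
t=8: ready={B,C,D,E} → run B
t=9: ready={B,C,D,E} → run B
t=10: ready={B,C,D,E} → run B
t=11: ready={C,D,E} → run C
t=12: ready={C,D,E} → run C
t=13: ready={D,E} → run D
t=14: ready={D,E} → run D
t=15: ready={D,E} → run D
t=16: ready={D,E} → run D
t=17: ready={D,E} → run D
t=18: ready={D,E} → run D
t=19: ready={E} → run E
t=20: ready={E} → run E
t=21: ready={E} → run E
t=22: (idle)
t=23: (idle)
t=24: (idle)

completion order = H, B, C, D, E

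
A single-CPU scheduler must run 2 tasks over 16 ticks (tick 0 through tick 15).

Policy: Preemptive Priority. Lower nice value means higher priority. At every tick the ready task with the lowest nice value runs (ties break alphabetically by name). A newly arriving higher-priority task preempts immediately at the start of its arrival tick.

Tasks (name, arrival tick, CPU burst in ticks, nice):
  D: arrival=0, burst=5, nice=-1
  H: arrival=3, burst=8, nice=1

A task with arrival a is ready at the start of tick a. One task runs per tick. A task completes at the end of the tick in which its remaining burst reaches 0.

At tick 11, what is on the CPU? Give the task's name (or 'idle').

t=0: ready={D} → run D
t=1: ready={D} → run D
t=2: ready={D} → run D
t=3: ready={D,H} → run D
t=4: ready={D,H} → run D
t=5: ready={H} → run H
t=6: ready={H} → run H
t=7: ready={H} → run H
t=8: ready={H} → run H
t=9: ready={H} → run H
t=10: ready={H} → run H
t=11: ready={H} → run H
t=12: ready={H} → run H
t=13: (idle)
t=14: (idle)
t=15: (idle)

running at tick 11 = H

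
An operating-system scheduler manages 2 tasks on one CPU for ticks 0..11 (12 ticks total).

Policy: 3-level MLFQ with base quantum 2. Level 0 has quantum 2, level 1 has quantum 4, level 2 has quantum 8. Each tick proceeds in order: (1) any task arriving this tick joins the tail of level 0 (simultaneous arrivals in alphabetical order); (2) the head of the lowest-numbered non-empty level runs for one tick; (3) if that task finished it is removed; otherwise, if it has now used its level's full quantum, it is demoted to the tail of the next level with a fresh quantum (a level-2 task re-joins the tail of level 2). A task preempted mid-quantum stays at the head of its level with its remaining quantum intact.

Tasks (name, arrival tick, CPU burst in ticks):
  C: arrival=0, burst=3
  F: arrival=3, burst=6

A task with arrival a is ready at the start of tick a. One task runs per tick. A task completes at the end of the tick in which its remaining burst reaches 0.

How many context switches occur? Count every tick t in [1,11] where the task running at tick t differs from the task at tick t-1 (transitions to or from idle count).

context switches = 2

t=0: L0/L1/L2 = C/-/- → run C
t=1: L0/L1/L2 = C/-/- → run C
t=2: L0/L1/L2 = -/C/- → run C
t=3: L0/L1/L2 = F/-/- → run F
t=4: L0/L1/L2 = F/-/- → run F
t=5: L0/L1/L2 = -/F/- → run F
t=6: L0/L1/L2 = -/F/- → run F
t=7: L0/L1/L2 = -/F/- → run F
t=8: L0/L1/L2 = -/F/- → run F
t=9: (idle)
t=10: (idle)
t=11: (idle)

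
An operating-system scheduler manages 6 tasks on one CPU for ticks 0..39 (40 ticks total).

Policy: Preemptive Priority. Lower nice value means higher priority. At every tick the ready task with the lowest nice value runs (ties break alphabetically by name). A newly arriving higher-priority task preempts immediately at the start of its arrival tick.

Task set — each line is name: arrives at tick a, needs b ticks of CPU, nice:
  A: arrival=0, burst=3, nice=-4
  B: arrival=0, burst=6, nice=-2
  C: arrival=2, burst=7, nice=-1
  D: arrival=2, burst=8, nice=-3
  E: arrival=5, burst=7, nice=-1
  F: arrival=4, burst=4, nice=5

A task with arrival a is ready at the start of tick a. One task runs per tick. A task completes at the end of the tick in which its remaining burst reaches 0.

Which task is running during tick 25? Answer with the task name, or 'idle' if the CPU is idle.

running at tick 25 = E

t=0: ready={A,B} → run A
t=1: ready={A,B} → run A
t=2: ready={A,B,C,D} → run A
t=3: ready={B,C,D} → run D
t=4: ready={B,C,D,F} → run D
t=5: ready={B,C,D,E,F} → run D
t=6: ready={B,C,D,E,F} → run D
t=7: ready={B,C,D,E,F} → run D
t=8: ready={B,C,D,E,F} → run D
t=9: ready={B,C,D,E,F} → run D
t=10: ready={B,C,D,E,F} → run D
t=11: ready={B,C,E,F} → run B
t=12: ready={B,C,E,F} → run B
t=13: ready={B,C,E,F} → run B
t=14: ready={B,C,E,F} → run B
t=15: ready={B,C,E,F} → run B
t=16: ready={B,C,E,F} → run B
t=17: ready={C,E,F} → run C
t=18: ready={C,E,F} → run C
t=19: ready={C,E,F} → run C
t=20: ready={C,E,F} → run C
t=21: ready={C,E,F} → run C
t=22: ready={C,E,F} → run C
t=23: ready={C,E,F} → run C
t=24: ready={E,F} → run E
t=25: ready={E,F} → run E
t=26: ready={E,F} → run E
t=27: ready={E,F} → run E
t=28: ready={E,F} → run E
t=29: ready={E,F} → run E
t=30: ready={E,F} → run E
t=31: ready={F} → run F
t=32: ready={F} → run F
t=33: ready={F} → run F
t=34: ready={F} → run F
t=35: (idle)
t=36: (idle)
t=37: (idle)
t=38: (idle)
t=39: (idle)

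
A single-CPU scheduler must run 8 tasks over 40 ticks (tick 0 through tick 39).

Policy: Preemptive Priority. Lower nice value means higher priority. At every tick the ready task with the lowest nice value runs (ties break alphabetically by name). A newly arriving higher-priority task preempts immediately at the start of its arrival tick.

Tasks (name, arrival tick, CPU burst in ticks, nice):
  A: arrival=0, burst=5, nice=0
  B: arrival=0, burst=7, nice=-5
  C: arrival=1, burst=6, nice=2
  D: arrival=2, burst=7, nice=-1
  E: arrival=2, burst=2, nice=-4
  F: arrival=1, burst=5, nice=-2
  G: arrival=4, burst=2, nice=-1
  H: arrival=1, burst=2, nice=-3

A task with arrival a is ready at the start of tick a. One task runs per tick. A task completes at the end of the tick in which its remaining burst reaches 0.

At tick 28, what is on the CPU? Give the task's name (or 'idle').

t=0: ready={A,B} → run B
t=1: ready={A,B,C,F,H} → run B
t=2: ready={A,B,C,D,E,F,H} → run B
t=3: ready={A,B,C,D,E,F,H} → run B
t=4: ready={A,B,C,D,E,F,G,H} → run B
t=5: ready={A,B,C,D,E,F,G,H} → run B
t=6: ready={A,B,C,D,E,F,G,H} → run B
t=7: ready={A,C,D,E,F,G,H} → run E
t=8: ready={A,C,D,E,F,G,H} → run E
t=9: ready={A,C,D,F,G,H} → run H
t=10: ready={A,C,D,F,G,H} → run H
t=11: ready={A,C,D,F,G} → run F
t=12: ready={A,C,D,F,G} → run F
t=13: ready={A,C,D,F,G} → run F
t=14: ready={A,C,D,F,G} → run F
t=15: ready={A,C,D,F,G} → run F
t=16: ready={A,C,D,G} → run D
t=17: ready={A,C,D,G} → run D
t=18: ready={A,C,D,G} → run D
t=19: ready={A,C,D,G} → run D
t=20: ready={A,C,D,G} → run D
t=21: ready={A,C,D,G} → run D
t=22: ready={A,C,D,G} → run D
t=23: ready={A,C,G} → run G
t=24: ready={A,C,G} → run G
t=25: ready={A,C} → run A
t=26: ready={A,C} → run A
t=27: ready={A,C} → run A
t=28: ready={A,C} → run A
t=29: ready={A,C} → run A
t=30: ready={C} → run C
t=31: ready={C} → run C
t=32: ready={C} → run C
t=33: ready={C} → run C
t=34: ready={C} → run C
t=35: ready={C} → run C
t=36: (idle)
t=37: (idle)
t=38: (idle)
t=39: (idle)

running at tick 28 = A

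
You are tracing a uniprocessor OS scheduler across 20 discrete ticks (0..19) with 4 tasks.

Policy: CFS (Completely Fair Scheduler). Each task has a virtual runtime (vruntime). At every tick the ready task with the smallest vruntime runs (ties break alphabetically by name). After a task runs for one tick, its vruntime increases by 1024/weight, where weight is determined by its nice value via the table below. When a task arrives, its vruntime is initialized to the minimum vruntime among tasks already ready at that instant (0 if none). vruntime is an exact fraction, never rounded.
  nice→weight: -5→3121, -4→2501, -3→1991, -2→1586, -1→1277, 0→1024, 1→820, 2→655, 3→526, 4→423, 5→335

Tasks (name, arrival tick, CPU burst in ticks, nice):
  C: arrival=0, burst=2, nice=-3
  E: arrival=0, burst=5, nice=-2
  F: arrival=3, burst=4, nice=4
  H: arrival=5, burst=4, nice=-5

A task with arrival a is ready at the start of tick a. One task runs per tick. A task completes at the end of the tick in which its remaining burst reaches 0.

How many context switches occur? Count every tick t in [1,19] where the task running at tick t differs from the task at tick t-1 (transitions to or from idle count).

t=0: vr[C=0 E=0] → run C
t=1: vr[C=1024/1991 E=0] → run E
t=2: vr[C=1024/1991 E=512/793] → run C
t=3: vr[E=512/793 F=512/793] → run E
t=4: vr[E=1024/793 F=512/793] → run F
t=5: vr[E=1024/793 F=1028608/335439 H=1024/793] → run E
t=6: vr[E=1536/793 F=1028608/335439 H=1024/793] → run H
t=7: vr[E=1536/793 F=1028608/335439 H=4007936/2474953] → run H
t=8: vr[E=1536/793 F=1028608/335439 H=4819968/2474953] → run E
t=9: vr[E=2048/793 F=1028608/335439 H=4819968/2474953] → run H
t=10: vr[E=2048/793 F=1028608/335439 H=5632000/2474953] → run H
t=11: vr[E=2048/793 F=1028608/335439] → run E
t=12: vr[F=1028608/335439] → run F
t=13: vr[F=1840640/335439] → run F
t=14: vr[F=884224/111813] → run F
t=15: (idle)
t=16: (idle)
t=17: (idle)
t=18: (idle)
t=19: (idle)

context switches = 11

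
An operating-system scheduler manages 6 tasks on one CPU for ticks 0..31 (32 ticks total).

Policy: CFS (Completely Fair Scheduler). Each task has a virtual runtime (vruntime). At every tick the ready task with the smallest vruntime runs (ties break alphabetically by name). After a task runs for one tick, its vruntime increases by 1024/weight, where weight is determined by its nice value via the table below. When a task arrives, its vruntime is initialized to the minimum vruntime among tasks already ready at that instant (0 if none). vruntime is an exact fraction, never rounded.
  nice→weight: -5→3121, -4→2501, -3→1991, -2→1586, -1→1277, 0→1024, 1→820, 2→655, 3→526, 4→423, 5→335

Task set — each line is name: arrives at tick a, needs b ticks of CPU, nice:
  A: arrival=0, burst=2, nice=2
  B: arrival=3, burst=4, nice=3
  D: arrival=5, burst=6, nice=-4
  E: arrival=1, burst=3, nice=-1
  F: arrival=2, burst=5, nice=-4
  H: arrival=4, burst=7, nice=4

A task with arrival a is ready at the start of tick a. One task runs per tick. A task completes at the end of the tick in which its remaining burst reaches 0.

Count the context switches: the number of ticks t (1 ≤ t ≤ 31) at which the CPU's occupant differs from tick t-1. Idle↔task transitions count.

context switches = 23

t=0: vr[A=0] → run A
t=1: vr[A=1024/655 E=1024/655] → run A
t=2: vr[E=1024/655 F=1024/655] → run E
t=3: vr[B=1024/655 E=1978368/836435 F=1024/655] → run B
t=4: vr[B=604672/172265 E=1978368/836435 F=1024/655 H=1024/655] → run F
t=5: vr[B=604672/172265 D=1024/655 E=1978368/836435 F=3231744/1638155 H=1024/655] → run D
t=6: vr[B=604672/172265 D=3231744/1638155 E=1978368/836435 F=3231744/1638155 H=1024/655] → run H
t=7: vr[B=604672/172265 D=3231744/1638155 E=1978368/836435 F=3231744/1638155 H=1103872/277065] → run D
t=8: vr[B=604672/172265 D=3902464/1638155 E=1978368/836435 F=3231744/1638155 H=1103872/277065] → run F
t=9: vr[B=604672/172265 D=3902464/1638155 E=1978368/836435 F=3902464/1638155 H=1103872/277065] → run E
t=10: vr[B=604672/172265 D=3902464/1638155 E=2649088/836435 F=3902464/1638155 H=1103872/277065] → run D
t=11: vr[B=604672/172265 D=4573184/1638155 E=2649088/836435 F=3902464/1638155 H=1103872/277065] → run F
t=12: vr[B=604672/172265 D=4573184/1638155 E=2649088/836435 F=4573184/1638155 H=1103872/277065] → run D
t=13: vr[B=604672/172265 D=5243904/1638155 E=2649088/836435 F=4573184/1638155 H=1103872/277065] → run F
t=14: vr[B=604672/172265 D=5243904/1638155 E=2649088/836435 F=5243904/1638155 H=1103872/277065] → run E
t=15: vr[B=604672/172265 D=5243904/1638155 F=5243904/1638155 H=1103872/277065] → run D
t=16: vr[B=604672/172265 D=5914624/1638155 F=5243904/1638155 H=1103872/277065] → run F
t=17: vr[B=604672/172265 D=5914624/1638155 H=1103872/277065] → run B
t=18: vr[B=940032/172265 D=5914624/1638155 H=1103872/277065] → run D
t=19: vr[B=940032/172265 H=1103872/277065] → run H
t=20: vr[B=940032/172265 H=1774592/277065] → run B
t=21: vr[B=1275392/172265 H=1774592/277065] → run H
t=22: vr[B=1275392/172265 H=815104/92355] → run B
t=23: vr[H=815104/92355] → run H
t=24: vr[H=3116032/277065] → run H
t=25: vr[H=3786752/277065] → run H
t=26: vr[H=1485824/92355] → run H
t=27: (idle)
t=28: (idle)
t=29: (idle)
t=30: (idle)
t=31: (idle)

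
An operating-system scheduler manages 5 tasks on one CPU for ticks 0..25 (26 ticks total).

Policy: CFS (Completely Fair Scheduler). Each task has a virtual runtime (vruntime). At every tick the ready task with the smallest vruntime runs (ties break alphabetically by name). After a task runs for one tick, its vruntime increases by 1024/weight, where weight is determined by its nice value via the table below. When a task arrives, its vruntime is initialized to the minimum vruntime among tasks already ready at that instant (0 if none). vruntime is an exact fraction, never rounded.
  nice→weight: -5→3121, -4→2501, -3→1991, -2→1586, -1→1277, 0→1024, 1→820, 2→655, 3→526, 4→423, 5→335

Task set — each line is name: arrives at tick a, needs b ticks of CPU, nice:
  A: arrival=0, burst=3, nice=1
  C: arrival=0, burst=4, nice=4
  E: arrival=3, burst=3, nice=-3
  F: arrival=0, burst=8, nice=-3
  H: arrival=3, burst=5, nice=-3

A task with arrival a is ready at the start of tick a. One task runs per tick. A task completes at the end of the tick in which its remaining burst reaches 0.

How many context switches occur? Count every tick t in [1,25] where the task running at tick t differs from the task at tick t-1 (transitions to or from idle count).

t=0: vr[A=0 C=0 F=0] → run A
t=1: vr[A=256/205 C=0 F=0] → run C
t=2: vr[A=256/205 C=1024/423 F=0] → run F
t=3: vr[A=256/205 C=1024/423 E=1024/1991 F=1024/1991 H=1024/1991] → run E
t=4: vr[A=256/205 C=1024/423 E=2048/1991 F=1024/1991 H=1024/1991] → run F
t=5: vr[A=256/205 C=1024/423 E=2048/1991 F=2048/1991 H=1024/1991] → run H
t=6: vr[A=256/205 C=1024/423 E=2048/1991 F=2048/1991 H=2048/1991] → run E
t=7: vr[A=256/205 C=1024/423 E=3072/1991 F=2048/1991 H=2048/1991] → run F
t=8: vr[A=256/205 C=1024/423 E=3072/1991 F=3072/1991 H=2048/1991] → run H
t=9: vr[A=256/205 C=1024/423 E=3072/1991 F=3072/1991 H=3072/1991] → run A
t=10: vr[A=512/205 C=1024/423 E=3072/1991 F=3072/1991 H=3072/1991] → run E
t=11: vr[A=512/205 C=1024/423 F=3072/1991 H=3072/1991] → run F
t=12: vr[A=512/205 C=1024/423 F=4096/1991 H=3072/1991] → run H
t=13: vr[A=512/205 C=1024/423 F=4096/1991 H=4096/1991] → run F
t=14: vr[A=512/205 C=1024/423 F=5120/1991 H=4096/1991] → run H
t=15: vr[A=512/205 C=1024/423 F=5120/1991 H=5120/1991] → run C
t=16: vr[A=512/205 C=2048/423 F=5120/1991 H=5120/1991] → run A
t=17: vr[C=2048/423 F=5120/1991 H=5120/1991] → run F
t=18: vr[C=2048/423 F=6144/1991 H=5120/1991] → run H
t=19: vr[C=2048/423 F=6144/1991] → run F
t=20: vr[C=2048/423 F=7168/1991] → run F
t=21: vr[C=2048/423] → run C
t=22: vr[C=1024/141] → run C
t=23: (idle)
t=24: (idle)
t=25: (idle)

context switches = 21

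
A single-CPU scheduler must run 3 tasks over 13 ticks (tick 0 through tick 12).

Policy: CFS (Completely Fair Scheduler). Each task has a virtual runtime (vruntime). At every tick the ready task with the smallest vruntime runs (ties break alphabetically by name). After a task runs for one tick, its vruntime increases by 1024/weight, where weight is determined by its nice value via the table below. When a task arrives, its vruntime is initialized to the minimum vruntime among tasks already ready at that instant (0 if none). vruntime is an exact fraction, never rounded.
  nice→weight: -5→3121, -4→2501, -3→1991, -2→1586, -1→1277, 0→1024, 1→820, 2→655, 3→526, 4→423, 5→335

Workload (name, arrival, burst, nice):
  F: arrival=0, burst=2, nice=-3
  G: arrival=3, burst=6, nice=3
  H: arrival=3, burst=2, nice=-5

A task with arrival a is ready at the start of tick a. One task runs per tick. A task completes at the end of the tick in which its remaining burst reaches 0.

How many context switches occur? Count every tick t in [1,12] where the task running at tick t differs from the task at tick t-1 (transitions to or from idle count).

t=0: vr[F=0] → run F
t=1: vr[F=1024/1991] → run F
t=2: (idle)
t=3: vr[G=0 H=0] → run G
t=4: vr[G=512/263 H=0] → run H
t=5: vr[G=512/263 H=1024/3121] → run H
t=6: vr[G=512/263] → run G
t=7: vr[G=1024/263] → run G
t=8: vr[G=1536/263] → run G
t=9: vr[G=2048/263] → run G
t=10: vr[G=2560/263] → run G
t=11: (idle)
t=12: (idle)

context switches = 5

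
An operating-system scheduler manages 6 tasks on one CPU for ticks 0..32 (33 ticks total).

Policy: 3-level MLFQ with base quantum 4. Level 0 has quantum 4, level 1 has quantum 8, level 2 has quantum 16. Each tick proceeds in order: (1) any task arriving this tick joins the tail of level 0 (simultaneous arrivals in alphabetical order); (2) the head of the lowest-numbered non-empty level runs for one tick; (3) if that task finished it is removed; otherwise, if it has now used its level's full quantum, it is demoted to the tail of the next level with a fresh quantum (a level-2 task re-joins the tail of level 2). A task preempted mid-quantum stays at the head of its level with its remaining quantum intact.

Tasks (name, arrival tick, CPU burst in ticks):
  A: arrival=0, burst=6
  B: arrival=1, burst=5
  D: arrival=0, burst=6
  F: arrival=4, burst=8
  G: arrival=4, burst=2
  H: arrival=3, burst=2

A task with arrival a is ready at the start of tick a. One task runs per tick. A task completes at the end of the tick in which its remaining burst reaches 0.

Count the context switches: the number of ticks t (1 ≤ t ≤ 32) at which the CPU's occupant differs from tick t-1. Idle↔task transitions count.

t=0: L0/L1/L2 = AD/-/- → run A
t=1: L0/L1/L2 = ADB/-/- → run A
t=2: L0/L1/L2 = ADB/-/- → run A
t=3: L0/L1/L2 = ADBH/-/- → run A
t=4: L0/L1/L2 = DBHFG/A/- → run D
t=5: L0/L1/L2 = DBHFG/A/- → run D
t=6: L0/L1/L2 = DBHFG/A/- → run D
t=7: L0/L1/L2 = DBHFG/A/- → run D
t=8: L0/L1/L2 = BHFG/AD/- → run B
t=9: L0/L1/L2 = BHFG/AD/- → run B
t=10: L0/L1/L2 = BHFG/AD/- → run B
t=11: L0/L1/L2 = BHFG/AD/- → run B
t=12: L0/L1/L2 = HFG/ADB/- → run H
t=13: L0/L1/L2 = HFG/ADB/- → run H
t=14: L0/L1/L2 = FG/ADB/- → run F
t=15: L0/L1/L2 = FG/ADB/- → run F
t=16: L0/L1/L2 = FG/ADB/- → run F
t=17: L0/L1/L2 = FG/ADB/- → run F
t=18: L0/L1/L2 = G/ADBF/- → run G
t=19: L0/L1/L2 = G/ADBF/- → run G
t=20: L0/L1/L2 = -/ADBF/- → run A
t=21: L0/L1/L2 = -/ADBF/- → run A
t=22: L0/L1/L2 = -/DBF/- → run D
t=23: L0/L1/L2 = -/DBF/- → run D
t=24: L0/L1/L2 = -/BF/- → run B
t=25: L0/L1/L2 = -/F/- → run F
t=26: L0/L1/L2 = -/F/- → run F
t=27: L0/L1/L2 = -/F/- → run F
t=28: L0/L1/L2 = -/F/- → run F
t=29: (idle)
t=30: (idle)
t=31: (idle)
t=32: (idle)

context switches = 10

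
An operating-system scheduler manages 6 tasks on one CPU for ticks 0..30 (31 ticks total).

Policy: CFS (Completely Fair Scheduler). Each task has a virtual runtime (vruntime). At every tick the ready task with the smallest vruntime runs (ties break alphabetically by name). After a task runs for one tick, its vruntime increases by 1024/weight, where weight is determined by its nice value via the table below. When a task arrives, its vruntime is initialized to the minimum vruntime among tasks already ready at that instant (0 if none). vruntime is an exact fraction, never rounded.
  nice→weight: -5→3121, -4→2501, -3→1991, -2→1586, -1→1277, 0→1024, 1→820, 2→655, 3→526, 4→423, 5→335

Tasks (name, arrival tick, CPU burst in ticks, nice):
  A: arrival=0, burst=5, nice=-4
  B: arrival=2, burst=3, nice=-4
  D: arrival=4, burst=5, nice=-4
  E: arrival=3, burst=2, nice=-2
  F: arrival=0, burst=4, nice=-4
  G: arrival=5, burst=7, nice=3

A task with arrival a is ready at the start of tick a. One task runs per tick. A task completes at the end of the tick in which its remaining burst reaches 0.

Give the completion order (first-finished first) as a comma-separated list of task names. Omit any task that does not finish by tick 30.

completion order = E, B, F, A, D, G

t=0: vr[A=0 F=0] → run A
t=1: vr[A=1024/2501 F=0] → run F
t=2: vr[A=1024/2501 B=1024/2501 F=1024/2501] → run A
t=3: vr[A=2048/2501 B=1024/2501 E=1024/2501 F=1024/2501] → run B
t=4: vr[A=2048/2501 B=2048/2501 D=1024/2501 E=1024/2501 F=1024/2501] → run D
t=5: vr[A=2048/2501 B=2048/2501 D=2048/2501 E=1024/2501 F=1024/2501 G=1024/2501] → run E
t=6: vr[A=2048/2501 B=2048/2501 D=2048/2501 E=34304/32513 F=1024/2501 G=1024/2501] → run F
t=7: vr[A=2048/2501 B=2048/2501 D=2048/2501 E=34304/32513 F=2048/2501 G=1024/2501] → run G
t=8: vr[A=2048/2501 B=2048/2501 D=2048/2501 E=34304/32513 F=2048/2501 G=1549824/657763] → run A
t=9: vr[A=3072/2501 B=2048/2501 D=2048/2501 E=34304/32513 F=2048/2501 G=1549824/657763] → run B
t=10: vr[A=3072/2501 B=3072/2501 D=2048/2501 E=34304/32513 F=2048/2501 G=1549824/657763] → run D
t=11: vr[A=3072/2501 B=3072/2501 D=3072/2501 E=34304/32513 F=2048/2501 G=1549824/657763] → run F
t=12: vr[A=3072/2501 B=3072/2501 D=3072/2501 E=34304/32513 F=3072/2501 G=1549824/657763] → run E
t=13: vr[A=3072/2501 B=3072/2501 D=3072/2501 F=3072/2501 G=1549824/657763] → run A
t=14: vr[A=4096/2501 B=3072/2501 D=3072/2501 F=3072/2501 G=1549824/657763] → run B
t=15: vr[A=4096/2501 D=3072/2501 F=3072/2501 G=1549824/657763] → run D
t=16: vr[A=4096/2501 D=4096/2501 F=3072/2501 G=1549824/657763] → run F
t=17: vr[A=4096/2501 D=4096/2501 G=1549824/657763] → run A
t=18: vr[D=4096/2501 G=1549824/657763] → run D
t=19: vr[D=5120/2501 G=1549824/657763] → run D
t=20: vr[G=1549824/657763] → run G
t=21: vr[G=2830336/657763] → run G
t=22: vr[G=4110848/657763] → run G
t=23: vr[G=5391360/657763] → run G
t=24: vr[G=6671872/657763] → run G
t=25: vr[G=7952384/657763] → run G
t=26: (idle)
t=27: (idle)
t=28: (idle)
t=29: (idle)
t=30: (idle)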